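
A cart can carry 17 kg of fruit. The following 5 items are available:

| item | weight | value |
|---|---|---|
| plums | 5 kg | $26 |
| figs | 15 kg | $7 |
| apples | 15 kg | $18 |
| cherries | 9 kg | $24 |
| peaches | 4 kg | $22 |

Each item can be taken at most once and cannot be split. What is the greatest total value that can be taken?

Check high-value combinations within 17 kg:
- plums+cherries: weight 5+9=14, value 26+24=50
- plums+peaches: weight 5+4=9, value 26+22=48
- cherries+peaches: weight 9+4=13, value 24+22=46
- plums: weight 5, value 26
Best: $50.

$50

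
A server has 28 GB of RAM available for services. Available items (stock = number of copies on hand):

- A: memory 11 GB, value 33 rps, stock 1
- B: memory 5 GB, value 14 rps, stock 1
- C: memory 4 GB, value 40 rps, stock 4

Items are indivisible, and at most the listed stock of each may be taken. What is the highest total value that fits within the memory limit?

Top feasible selections:
- 1×A + 4×C: memory 27, value 193
- 1×B + 4×C: memory 21, value 174
- 1×A + 1×B + 3×C: memory 28, value 167
- 4×C: memory 16, value 160
Best: 193 rps.

193 rps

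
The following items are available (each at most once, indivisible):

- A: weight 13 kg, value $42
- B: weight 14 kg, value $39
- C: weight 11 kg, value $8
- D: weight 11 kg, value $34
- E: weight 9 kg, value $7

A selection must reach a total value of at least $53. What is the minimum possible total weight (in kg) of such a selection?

Subsets with value ≥ 53, sorted by total weight:
- A+D: weight 24, value 76
- B+D: weight 25, value 73
- A+B: weight 27, value 81
- A+D+E: weight 33, value 83
Minimum weight: 24 kg.

24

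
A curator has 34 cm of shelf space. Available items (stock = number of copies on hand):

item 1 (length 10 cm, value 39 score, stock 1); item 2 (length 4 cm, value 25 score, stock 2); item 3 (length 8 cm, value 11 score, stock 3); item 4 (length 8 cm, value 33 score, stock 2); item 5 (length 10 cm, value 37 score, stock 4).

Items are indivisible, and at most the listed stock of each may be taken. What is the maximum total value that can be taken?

Top feasible selections:
- 1×item 1 + 2×item 2 + 2×item 4: length 34, value 155
- 2×item 2 + 2×item 4 + 1×item 5: length 34, value 153
- 1×item 1 + 1×item 2 + 2×item 5: length 34, value 138
- 1×item 2 + 3×item 5: length 34, value 136
Best: 155 score.

155 score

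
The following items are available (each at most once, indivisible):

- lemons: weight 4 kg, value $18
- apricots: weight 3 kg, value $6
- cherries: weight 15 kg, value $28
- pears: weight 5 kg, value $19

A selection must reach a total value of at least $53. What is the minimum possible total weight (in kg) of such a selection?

23

Subsets with value ≥ 53, sorted by total weight:
- apricots+cherries+pears: weight 23, value 53
- lemons+cherries+pears: weight 24, value 65
- lemons+apricots+cherries+pears: weight 27, value 71
Minimum weight: 23 kg.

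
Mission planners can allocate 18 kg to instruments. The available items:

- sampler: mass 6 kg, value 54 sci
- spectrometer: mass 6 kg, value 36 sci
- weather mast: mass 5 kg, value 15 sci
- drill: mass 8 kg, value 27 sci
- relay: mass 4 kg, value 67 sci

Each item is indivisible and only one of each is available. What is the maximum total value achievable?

Check high-value combinations within 18 kg:
- sampler+spectrometer+relay: mass 6+6+4=16, value 54+36+67=157
- sampler+drill+relay: mass 6+8+4=18, value 54+27+67=148
- sampler+weather mast+relay: mass 6+5+4=15, value 54+15+67=136
Best: 157 sci.

157 sci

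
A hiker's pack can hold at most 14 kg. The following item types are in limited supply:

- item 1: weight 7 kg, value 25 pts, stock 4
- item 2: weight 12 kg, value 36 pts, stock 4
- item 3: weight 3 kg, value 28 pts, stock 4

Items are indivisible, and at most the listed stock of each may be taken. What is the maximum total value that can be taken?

Top feasible selections:
- 4×item 3: weight 12, value 112
- 3×item 3: weight 9, value 84
- 1×item 1 + 2×item 3: weight 13, value 81
Best: 112 pts.

112 pts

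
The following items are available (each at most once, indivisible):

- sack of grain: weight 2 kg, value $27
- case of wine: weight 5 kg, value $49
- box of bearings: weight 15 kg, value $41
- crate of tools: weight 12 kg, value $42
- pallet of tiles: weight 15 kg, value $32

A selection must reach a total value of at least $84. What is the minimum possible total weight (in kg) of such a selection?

Subsets with value ≥ 84, sorted by total weight:
- case of wine+crate of tools: weight 17, value 91
- sack of grain+case of wine+crate of tools: weight 19, value 118
- case of wine+box of bearings: weight 20, value 90
Minimum weight: 17 kg.

17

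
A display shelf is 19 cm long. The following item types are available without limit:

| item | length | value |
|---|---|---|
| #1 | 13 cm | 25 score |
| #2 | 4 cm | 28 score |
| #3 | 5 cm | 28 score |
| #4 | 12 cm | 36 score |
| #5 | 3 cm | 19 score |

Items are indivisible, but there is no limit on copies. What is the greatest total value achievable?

131 score

Best value-per-unit is #2 at 28/4; filling with it alone gives 4×28 = 112.
Optimal mix: 4×#2 + 1×#5 → length 19, value 131.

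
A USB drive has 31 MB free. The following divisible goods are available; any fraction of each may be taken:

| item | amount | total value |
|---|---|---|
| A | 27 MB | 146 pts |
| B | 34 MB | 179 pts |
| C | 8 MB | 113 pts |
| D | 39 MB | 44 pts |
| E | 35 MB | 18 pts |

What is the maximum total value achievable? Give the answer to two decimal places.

Take in order of value per unit:
- C (113/8 per unit): all 8 → value 113, running total 113.00
- A (146/27 per unit): 23 of 27 → value 23×146/27 = 124.3704, running total 237.37
Total 237.37.

237.37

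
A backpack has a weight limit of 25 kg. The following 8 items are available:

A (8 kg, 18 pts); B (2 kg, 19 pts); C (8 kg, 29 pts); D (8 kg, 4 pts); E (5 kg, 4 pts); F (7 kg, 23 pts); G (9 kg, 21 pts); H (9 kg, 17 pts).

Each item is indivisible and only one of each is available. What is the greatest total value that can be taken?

89 pts

Check high-value combinations within 25 kg:
- A+B+C+F: weight 8+2+8+7=25, value 18+19+29+23=89
- B+C+E+F: weight 2+8+5+7=22, value 19+29+4+23=75
- B+C+D+F: weight 2+8+8+7=25, value 19+29+4+23=75
- B+C+E+G: weight 2+8+5+9=24, value 19+29+4+21=73
- C+F+G: weight 8+7+9=24, value 29+23+21=73
Best: 89 pts.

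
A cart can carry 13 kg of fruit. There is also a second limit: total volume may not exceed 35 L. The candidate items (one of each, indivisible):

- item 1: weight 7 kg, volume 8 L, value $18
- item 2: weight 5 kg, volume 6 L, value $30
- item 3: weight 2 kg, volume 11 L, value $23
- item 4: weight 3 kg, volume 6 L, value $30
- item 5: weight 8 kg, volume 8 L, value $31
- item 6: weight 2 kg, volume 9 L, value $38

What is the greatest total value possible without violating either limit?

Feasible sets respecting both limits:
- item 2+item 3+item 4+item 6: weight 12, volume 32, value 121
- item 4+item 5+item 6: weight 13, volume 23, value 99
- item 2+item 4+item 6: weight 10, volume 21, value 98
Best: $121.

$121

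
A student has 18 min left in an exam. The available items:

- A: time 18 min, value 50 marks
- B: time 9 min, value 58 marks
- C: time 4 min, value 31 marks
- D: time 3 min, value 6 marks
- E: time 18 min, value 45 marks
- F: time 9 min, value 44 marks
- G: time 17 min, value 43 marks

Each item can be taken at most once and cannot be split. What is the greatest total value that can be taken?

This is a 0/1 knapsack; check combinations near the capacity.
- B+F: time 9+9=18, value 58+44=102
- B+C+D: time 9+4+3=16, value 58+31+6=95
- B+C: time 9+4=13, value 58+31=89
- C+D+F: time 4+3+9=16, value 31+6+44=81
Best: 102 marks.

102 marks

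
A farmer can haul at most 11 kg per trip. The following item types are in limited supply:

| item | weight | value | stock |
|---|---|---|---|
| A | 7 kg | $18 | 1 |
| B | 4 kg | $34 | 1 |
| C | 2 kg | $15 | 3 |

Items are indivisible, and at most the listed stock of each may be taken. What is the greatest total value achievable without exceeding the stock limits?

Best selections within weight 11 and stock limits:
- 1×B + 3×C: weight 10, value 79
- 1×B + 2×C: weight 8, value 64
- 1×A + 1×B: weight 11, value 52
Best: $79.

$79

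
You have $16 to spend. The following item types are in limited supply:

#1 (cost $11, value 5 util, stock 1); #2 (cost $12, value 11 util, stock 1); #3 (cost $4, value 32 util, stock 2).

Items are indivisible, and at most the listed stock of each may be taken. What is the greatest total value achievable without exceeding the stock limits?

64 util

Top feasible selections:
- 2×#3: cost 8, value 64
- 1×#2 + 1×#3: cost 16, value 43
- 1×#1 + 1×#3: cost 15, value 37
Best: 64 util.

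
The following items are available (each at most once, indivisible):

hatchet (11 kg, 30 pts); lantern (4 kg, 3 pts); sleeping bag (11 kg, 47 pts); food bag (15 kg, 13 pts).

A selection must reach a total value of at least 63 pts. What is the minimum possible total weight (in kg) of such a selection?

22

Subsets with value ≥ 63, sorted by total weight:
- hatchet+sleeping bag: weight 22, value 77
- hatchet+lantern+sleeping bag: weight 26, value 80
Minimum weight: 22 kg.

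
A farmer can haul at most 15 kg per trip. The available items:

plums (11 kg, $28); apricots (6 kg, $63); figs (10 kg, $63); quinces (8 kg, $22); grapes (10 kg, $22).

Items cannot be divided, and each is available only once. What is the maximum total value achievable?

$85

Check high-value combinations within 15 kg:
- apricots+quinces: weight 6+8=14, value 63+22=85
- apricots: weight 6, value 63
- figs: weight 10, value 63
- plums: weight 11, value 28
Best: $85.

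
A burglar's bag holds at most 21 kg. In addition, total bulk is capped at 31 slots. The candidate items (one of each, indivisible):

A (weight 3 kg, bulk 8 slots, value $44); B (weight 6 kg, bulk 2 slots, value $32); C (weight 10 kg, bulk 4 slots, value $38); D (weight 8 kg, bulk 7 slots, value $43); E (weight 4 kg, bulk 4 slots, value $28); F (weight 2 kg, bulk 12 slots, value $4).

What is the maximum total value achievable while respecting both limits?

$147

Feasible sets respecting both limits:
- A+B+D+E: weight 21, bulk 21, value 147
- A+C+D: weight 21, bulk 19, value 125
- A+B+D+F: weight 19, bulk 29, value 123
Best: $147.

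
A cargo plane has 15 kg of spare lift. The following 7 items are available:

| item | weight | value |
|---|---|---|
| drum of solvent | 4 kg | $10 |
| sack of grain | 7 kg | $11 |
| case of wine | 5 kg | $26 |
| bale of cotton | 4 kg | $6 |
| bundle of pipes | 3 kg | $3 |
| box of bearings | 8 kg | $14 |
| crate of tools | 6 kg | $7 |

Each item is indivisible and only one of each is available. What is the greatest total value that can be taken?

$43

This is a 0/1 knapsack; check combinations near the capacity.
- drum of solvent+case of wine+crate of tools: weight 4+5+6=15, value 10+26+7=43
- drum of solvent+case of wine+bale of cotton: weight 4+5+4=13, value 10+26+6=42
- case of wine+box of bearings: weight 5+8=13, value 26+14=40
- sack of grain+case of wine+bundle of pipes: weight 7+5+3=15, value 11+26+3=40
Best: $43.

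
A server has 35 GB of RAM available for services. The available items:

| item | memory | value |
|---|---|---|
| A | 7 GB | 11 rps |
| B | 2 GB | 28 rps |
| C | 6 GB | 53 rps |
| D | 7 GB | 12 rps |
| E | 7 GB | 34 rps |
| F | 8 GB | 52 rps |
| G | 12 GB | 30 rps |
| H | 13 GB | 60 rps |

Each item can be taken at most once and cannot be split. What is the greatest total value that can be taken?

Check high-value combinations within 35 GB:
- C+E+F+H: memory 6+7+8+13=34, value 53+34+52+60=199
- B+C+E+F+G: memory 2+6+7+8+12=35, value 28+53+34+52+30=197
- B+C+F+H: memory 2+6+8+13=29, value 28+53+52+60=193
Best: 199 rps.

199 rps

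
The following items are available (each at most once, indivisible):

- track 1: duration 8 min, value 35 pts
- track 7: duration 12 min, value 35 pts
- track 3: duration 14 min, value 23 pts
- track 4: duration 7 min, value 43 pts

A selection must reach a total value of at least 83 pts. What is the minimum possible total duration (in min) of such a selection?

Subsets with value ≥ 83, sorted by total duration:
- track 1+track 7+track 4: duration 27, value 113
- track 1+track 3+track 4: duration 29, value 101
Minimum duration: 27 min.

27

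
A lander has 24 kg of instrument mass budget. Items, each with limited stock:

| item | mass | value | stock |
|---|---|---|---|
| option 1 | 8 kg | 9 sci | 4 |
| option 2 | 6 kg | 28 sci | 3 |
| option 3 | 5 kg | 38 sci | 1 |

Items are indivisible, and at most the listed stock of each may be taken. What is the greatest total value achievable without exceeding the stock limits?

Top feasible selections:
- 3×option 2 + 1×option 3: mass 23, value 122
- 2×option 2 + 1×option 3: mass 17, value 94
Best: 122 sci.

122 sci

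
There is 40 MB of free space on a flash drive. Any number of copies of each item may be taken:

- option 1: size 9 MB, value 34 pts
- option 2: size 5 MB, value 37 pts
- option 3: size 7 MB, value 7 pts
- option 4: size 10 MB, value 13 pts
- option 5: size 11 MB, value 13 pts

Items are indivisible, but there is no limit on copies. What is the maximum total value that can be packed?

Best value-per-unit is option 2 at 37/5, and filling with it alone uses size 8×5=40. No mix of the others beats 8×37 = 296.

296 pts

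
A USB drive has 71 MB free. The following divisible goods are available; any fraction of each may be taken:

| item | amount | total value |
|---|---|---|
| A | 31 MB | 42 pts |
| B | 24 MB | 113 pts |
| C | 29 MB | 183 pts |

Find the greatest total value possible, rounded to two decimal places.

Take in order of value per unit:
- C (183/29 per unit): all 29 → value 183, running total 183.00
- B (113/24 per unit): all 24 → value 113, running total 296.00
- A (42/31 per unit): 18 of 31 → value 18×42/31 = 24.3871, running total 320.39
Total 320.39.

320.39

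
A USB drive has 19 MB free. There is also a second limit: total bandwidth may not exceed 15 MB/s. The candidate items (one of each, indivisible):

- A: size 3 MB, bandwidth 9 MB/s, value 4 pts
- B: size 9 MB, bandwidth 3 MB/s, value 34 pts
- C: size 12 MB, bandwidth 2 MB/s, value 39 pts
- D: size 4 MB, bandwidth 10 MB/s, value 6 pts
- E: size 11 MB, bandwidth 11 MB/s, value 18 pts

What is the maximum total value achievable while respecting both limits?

45 pts

Feasible sets respecting both limits:
- C+D: size 16, bandwidth 12, value 45
- A+C: size 15, bandwidth 11, value 43
- B+D: size 13, bandwidth 13, value 40
Best: 45 pts.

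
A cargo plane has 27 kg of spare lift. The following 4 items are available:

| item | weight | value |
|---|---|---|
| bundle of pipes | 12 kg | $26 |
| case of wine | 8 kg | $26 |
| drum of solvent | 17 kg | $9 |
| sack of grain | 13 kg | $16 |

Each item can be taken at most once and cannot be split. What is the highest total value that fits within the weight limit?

This is a 0/1 knapsack; check combinations near the capacity.
- bundle of pipes+case of wine: weight 12+8=20, value 26+26=52
- case of wine+sack of grain: weight 8+13=21, value 26+16=42
- bundle of pipes+sack of grain: weight 12+13=25, value 26+16=42
- case of wine+drum of solvent: weight 8+17=25, value 26+9=35
- case of wine: weight 8, value 26
Best: $52.

$52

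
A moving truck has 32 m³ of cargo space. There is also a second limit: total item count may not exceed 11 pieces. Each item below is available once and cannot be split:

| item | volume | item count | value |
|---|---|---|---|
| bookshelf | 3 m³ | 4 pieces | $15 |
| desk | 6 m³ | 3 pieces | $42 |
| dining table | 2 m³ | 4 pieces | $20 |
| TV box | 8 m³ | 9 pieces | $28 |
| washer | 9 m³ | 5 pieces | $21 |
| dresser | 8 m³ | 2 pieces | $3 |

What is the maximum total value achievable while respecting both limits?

$77

Feasible sets respecting both limits:
- bookshelf+desk+dining table: volume 11, item count 11, value 77
- desk+washer+dresser: volume 23, item count 10, value 66
- desk+dining table+dresser: volume 16, item count 9, value 65
- desk+washer: volume 15, item count 8, value 63
Best: $77.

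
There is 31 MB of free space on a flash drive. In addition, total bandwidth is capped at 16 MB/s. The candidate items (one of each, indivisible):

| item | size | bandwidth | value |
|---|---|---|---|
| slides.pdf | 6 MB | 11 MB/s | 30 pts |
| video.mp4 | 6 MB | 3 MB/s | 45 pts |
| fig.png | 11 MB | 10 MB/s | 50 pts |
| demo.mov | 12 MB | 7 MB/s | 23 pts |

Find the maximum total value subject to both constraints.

95 pts

Feasible sets respecting both limits:
- video.mp4+fig.png: size 17, bandwidth 13, value 95
- slides.pdf+video.mp4: size 12, bandwidth 14, value 75
- video.mp4+demo.mov: size 18, bandwidth 10, value 68
- fig.png: size 11, bandwidth 10, value 50
Best: 95 pts.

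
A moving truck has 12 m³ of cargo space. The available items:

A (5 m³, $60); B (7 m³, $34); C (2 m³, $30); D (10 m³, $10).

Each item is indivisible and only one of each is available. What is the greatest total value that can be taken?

This is a 0/1 knapsack; check combinations near the capacity.
- A+B: volume 5+7=12, value 60+34=94
- A+C: volume 5+2=7, value 60+30=90
- B+C: volume 7+2=9, value 34+30=64
- A: volume 5, value 60
Best: $94.

$94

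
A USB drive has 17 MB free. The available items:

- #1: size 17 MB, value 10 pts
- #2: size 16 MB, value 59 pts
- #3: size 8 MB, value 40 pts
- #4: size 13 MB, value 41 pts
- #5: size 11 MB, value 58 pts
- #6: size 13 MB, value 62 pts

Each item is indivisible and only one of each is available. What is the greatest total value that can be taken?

Check high-value combinations within 17 MB:
- #6: size 13, value 62
- #2: size 16, value 59
- #5: size 11, value 58
- #4: size 13, value 41
Best: 62 pts.

62 pts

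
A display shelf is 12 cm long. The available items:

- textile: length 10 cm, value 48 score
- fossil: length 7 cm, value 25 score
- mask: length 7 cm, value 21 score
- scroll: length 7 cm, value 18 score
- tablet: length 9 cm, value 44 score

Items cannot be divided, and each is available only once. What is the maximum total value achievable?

48 score

Check high-value combinations within 12 cm:
- textile: length 10, value 48
- tablet: length 9, value 44
- fossil: length 7, value 25
- mask: length 7, value 21
- scroll: length 7, value 18
Best: 48 score.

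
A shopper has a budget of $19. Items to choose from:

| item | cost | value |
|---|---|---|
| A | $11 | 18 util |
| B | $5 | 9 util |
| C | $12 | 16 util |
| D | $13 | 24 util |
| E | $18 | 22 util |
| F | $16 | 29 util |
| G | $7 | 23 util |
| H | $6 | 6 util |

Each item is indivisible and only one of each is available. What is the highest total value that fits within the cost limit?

Check high-value combinations within $19:
- A+G: cost 11+7=18, value 18+23=41
- C+G: cost 12+7=19, value 16+23=39
- B+G+H: cost 5+7+6=18, value 9+23+6=38
Best: 41 util.

41 util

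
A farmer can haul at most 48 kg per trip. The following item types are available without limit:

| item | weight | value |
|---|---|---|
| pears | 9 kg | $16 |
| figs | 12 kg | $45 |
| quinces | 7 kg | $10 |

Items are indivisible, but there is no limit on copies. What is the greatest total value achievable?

Best value-per-unit is figs at 45/12, and filling with it alone uses weight 4×12=48. No mix of the others beats 4×45 = 180.

$180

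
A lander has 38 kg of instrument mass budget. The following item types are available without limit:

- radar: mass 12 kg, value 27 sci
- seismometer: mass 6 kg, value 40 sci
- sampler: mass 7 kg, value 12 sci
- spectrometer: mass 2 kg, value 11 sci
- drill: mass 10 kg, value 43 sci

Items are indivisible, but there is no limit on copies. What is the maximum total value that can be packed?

Best value-per-unit is seismometer at 40/6; filling with it alone gives 6×40 = 240.
Optimal mix: 6×seismometer + 1×spectrometer → mass 38, value 251.

251 sci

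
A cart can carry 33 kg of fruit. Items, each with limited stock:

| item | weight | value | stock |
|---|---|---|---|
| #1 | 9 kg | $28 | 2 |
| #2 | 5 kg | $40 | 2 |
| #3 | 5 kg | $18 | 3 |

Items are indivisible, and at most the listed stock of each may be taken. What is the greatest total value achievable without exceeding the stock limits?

$154

Best selections within weight 33 and stock limits:
- 2×#1 + 2×#2 + 1×#3: weight 33, value 154
- 1×#1 + 2×#2 + 2×#3: weight 29, value 144
- 2×#1 + 2×#2: weight 28, value 136
Best: $154.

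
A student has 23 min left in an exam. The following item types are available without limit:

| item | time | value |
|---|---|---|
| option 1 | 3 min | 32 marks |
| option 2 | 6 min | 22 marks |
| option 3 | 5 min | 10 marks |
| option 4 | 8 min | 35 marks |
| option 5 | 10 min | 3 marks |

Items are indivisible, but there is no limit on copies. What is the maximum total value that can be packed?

Best value-per-unit is option 1 at 32/3, and filling with it alone uses time 7×3=21. No mix of the others beats 7×32 = 224.

224 marks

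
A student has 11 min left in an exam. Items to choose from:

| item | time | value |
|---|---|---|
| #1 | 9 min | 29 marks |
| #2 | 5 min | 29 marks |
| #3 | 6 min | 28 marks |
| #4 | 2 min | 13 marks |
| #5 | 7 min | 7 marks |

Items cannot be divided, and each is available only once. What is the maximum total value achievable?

57 marks

Check high-value combinations within 11 min:
- #2+#3: time 5+6=11, value 29+28=57
- #2+#4: time 5+2=7, value 29+13=42
- #1+#4: time 9+2=11, value 29+13=42
- #3+#4: time 6+2=8, value 28+13=41
Best: 57 marks.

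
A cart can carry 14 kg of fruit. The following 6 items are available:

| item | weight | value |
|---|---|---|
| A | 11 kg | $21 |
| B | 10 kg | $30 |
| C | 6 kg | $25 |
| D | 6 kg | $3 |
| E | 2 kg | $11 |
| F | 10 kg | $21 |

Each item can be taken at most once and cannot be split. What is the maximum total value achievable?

Check high-value combinations within 14 kg:
- B+E: weight 10+2=12, value 30+11=41
- C+D+E: weight 6+6+2=14, value 25+3+11=39
- C+E: weight 6+2=8, value 25+11=36
- E+F: weight 2+10=12, value 11+21=32
- A+E: weight 11+2=13, value 21+11=32
Best: $41.

$41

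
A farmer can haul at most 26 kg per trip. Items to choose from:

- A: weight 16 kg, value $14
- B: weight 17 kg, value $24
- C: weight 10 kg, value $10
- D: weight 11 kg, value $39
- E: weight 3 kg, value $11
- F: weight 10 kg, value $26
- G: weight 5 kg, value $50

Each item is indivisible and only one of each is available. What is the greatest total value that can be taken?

Check high-value combinations within 26 kg:
- D+F+G: weight 11+10+5=26, value 39+26+50=115
- D+E+G: weight 11+3+5=19, value 39+11+50=100
- C+D+G: weight 10+11+5=26, value 10+39+50=99
- D+G: weight 11+5=16, value 39+50=89
Best: $115.

$115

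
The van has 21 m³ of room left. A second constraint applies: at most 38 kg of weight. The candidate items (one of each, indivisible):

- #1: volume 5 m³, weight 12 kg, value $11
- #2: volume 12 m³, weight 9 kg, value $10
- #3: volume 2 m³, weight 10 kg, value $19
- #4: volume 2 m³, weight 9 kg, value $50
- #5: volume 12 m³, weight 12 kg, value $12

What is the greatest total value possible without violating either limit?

Feasible sets respecting both limits:
- #3+#4+#5: volume 16, weight 31, value 81
- #1+#3+#4: volume 9, weight 31, value 80
- #2+#3+#4: volume 16, weight 28, value 79
- #1+#4+#5: volume 19, weight 33, value 73
Best: $81.

$81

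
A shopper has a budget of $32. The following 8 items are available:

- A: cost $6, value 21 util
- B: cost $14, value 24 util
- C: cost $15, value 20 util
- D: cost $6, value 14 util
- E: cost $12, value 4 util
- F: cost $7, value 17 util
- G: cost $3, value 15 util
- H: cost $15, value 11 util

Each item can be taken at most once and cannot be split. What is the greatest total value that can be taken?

This is a 0/1 knapsack; check combinations near the capacity.
- A+B+F+G: cost 6+14+7+3=30, value 21+24+17+15=77
- A+B+D+G: cost 6+14+6+3=29, value 21+24+14+15=74
- A+C+F+G: cost 6+15+7+3=31, value 21+20+17+15=73
- A+C+D+G: cost 6+15+6+3=30, value 21+20+14+15=70
- B+D+F+G: cost 14+6+7+3=30, value 24+14+17+15=70
Best: 77 util.

77 util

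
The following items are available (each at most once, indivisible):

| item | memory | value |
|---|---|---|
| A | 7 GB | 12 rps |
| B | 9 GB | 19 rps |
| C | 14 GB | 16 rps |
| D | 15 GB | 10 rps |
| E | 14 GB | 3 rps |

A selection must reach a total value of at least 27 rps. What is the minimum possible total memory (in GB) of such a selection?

Subsets with value ≥ 27, sorted by total memory:
- A+B: memory 16, value 31
- A+C: memory 21, value 28
Minimum memory: 16 GB.

16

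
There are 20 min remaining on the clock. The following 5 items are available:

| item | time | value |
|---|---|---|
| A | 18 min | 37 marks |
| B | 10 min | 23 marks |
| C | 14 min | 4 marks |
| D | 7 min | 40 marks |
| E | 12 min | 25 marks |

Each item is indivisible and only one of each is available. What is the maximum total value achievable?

65 marks

Check high-value combinations within 20 min:
- D+E: time 7+12=19, value 40+25=65
- B+D: time 10+7=17, value 23+40=63
- D: time 7, value 40
- A: time 18, value 37
Best: 65 marks.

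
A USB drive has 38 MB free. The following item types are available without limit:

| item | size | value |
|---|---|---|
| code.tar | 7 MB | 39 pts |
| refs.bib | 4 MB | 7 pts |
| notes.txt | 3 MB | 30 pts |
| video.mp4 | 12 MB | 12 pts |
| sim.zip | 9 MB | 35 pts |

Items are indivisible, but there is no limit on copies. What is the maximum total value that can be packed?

360 pts

Best value-per-unit is notes.txt at 30/3, and filling with it alone uses size 12×3=36. No mix of the others beats 12×30 = 360.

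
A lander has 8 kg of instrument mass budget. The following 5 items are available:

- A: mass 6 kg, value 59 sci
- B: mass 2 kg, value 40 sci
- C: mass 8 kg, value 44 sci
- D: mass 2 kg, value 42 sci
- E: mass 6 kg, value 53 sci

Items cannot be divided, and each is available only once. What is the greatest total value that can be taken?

Check high-value combinations within 8 kg:
- A+D: mass 6+2=8, value 59+42=101
- A+B: mass 6+2=8, value 59+40=99
- D+E: mass 2+6=8, value 42+53=95
- B+E: mass 2+6=8, value 40+53=93
- B+D: mass 2+2=4, value 40+42=82
Best: 101 sci.

101 sci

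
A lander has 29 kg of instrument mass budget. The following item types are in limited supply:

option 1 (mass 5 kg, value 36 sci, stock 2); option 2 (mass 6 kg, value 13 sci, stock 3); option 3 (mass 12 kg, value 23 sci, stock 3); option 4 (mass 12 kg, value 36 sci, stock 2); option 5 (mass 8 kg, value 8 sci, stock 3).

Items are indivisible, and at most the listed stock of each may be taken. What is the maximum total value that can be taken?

121 sci

Top feasible selections:
- 2×option 1 + 1×option 2 + 1×option 4: mass 28, value 121
- 2×option 1 + 3×option 2: mass 28, value 111
- 2×option 1 + 1×option 4: mass 22, value 108
- 2×option 1 + 1×option 2 + 1×option 3: mass 28, value 108
Best: 121 sci.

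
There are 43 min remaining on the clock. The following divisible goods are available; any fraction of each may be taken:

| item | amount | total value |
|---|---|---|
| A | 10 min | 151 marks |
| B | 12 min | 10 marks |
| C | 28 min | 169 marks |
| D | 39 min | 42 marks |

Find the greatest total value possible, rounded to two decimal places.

Take in order of value per unit:
- A (151/10 per unit): all 10 → value 151, running total 151.00
- C (169/28 per unit): all 28 → value 169, running total 320.00
- D (42/39 per unit): 5 of 39 → value 5×42/39 = 5.3846, running total 325.38
Total 325.38.

325.38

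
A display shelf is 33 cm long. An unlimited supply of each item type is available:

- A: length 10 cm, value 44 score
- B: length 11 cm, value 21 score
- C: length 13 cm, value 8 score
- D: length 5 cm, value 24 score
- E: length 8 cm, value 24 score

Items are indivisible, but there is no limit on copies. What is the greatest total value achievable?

Best value-per-unit is D at 24/5, and filling with it alone uses length 6×5=30. No mix of the others beats 6×24 = 144.

144 score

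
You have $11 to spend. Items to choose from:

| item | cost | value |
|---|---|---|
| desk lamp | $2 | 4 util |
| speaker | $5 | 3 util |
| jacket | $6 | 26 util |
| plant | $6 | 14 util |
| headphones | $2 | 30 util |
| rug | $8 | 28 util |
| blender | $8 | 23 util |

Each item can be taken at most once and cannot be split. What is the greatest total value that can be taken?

60 util

Check high-value combinations within $11:
- desk lamp+jacket+headphones: cost 2+6+2=10, value 4+26+30=60
- headphones+rug: cost 2+8=10, value 30+28=58
- jacket+headphones: cost 6+2=8, value 26+30=56
- headphones+blender: cost 2+8=10, value 30+23=53
- desk lamp+plant+headphones: cost 2+6+2=10, value 4+14+30=48
Best: 60 util.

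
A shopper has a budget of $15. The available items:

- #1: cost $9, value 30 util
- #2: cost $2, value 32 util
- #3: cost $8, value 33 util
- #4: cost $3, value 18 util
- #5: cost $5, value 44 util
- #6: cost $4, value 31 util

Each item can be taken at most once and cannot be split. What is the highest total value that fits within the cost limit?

Check high-value combinations within $15:
- #2+#4+#5+#6: cost 2+3+5+4=14, value 32+18+44+31=125
- #2+#3+#5: cost 2+8+5=15, value 32+33+44=109
- #2+#5+#6: cost 2+5+4=11, value 32+44+31=107
Best: 125 util.

125 util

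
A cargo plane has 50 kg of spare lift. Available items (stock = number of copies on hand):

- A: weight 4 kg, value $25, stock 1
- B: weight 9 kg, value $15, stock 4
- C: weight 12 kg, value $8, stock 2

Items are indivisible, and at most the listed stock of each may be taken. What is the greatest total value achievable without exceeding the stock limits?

$85

Top feasible selections:
- 1×A + 4×B: weight 40, value 85
- 1×A + 3×B + 1×C: weight 43, value 78
Best: $85.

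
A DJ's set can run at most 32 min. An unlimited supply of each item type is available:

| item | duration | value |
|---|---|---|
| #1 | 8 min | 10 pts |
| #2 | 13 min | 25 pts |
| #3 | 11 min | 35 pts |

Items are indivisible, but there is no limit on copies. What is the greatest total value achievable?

80 pts

Best value-per-unit is #3 at 35/11; filling with it alone gives 2×35 = 70.
Optimal mix: 1×#1 + 2×#3 → duration 30, value 80.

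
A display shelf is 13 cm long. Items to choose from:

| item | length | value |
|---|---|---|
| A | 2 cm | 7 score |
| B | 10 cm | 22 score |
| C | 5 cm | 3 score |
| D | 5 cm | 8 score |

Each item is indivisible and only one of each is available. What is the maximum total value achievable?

29 score

Check high-value combinations within 13 cm:
- A+B: length 2+10=12, value 7+22=29
- B: length 10, value 22
- A+C+D: length 2+5+5=12, value 7+3+8=18
Best: 29 score.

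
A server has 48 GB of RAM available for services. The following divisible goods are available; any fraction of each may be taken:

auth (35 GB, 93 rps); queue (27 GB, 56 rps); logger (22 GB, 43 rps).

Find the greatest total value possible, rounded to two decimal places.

Take in order of value per unit:
- auth (93/35 per unit): all 35 → value 93, running total 93.00
- queue (56/27 per unit): 13 of 27 → value 13×56/27 = 26.9630, running total 119.96
Total 119.96.

119.96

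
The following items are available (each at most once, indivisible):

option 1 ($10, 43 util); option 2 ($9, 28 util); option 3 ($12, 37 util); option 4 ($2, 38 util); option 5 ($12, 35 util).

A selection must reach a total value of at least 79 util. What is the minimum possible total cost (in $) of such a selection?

Subsets with value ≥ 79, sorted by total cost:
- option 1+option 4: cost 12, value 81
- option 1+option 2+option 4: cost 21, value 109
- option 1+option 3: cost 22, value 80
Minimum cost: 12 $.

12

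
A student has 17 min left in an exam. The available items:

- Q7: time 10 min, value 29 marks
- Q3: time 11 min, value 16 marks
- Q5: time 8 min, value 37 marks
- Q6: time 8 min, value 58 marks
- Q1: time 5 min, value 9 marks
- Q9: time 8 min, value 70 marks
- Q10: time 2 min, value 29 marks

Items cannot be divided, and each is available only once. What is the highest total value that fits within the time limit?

This is a 0/1 knapsack; check combinations near the capacity.
- Q6+Q9: time 8+8=16, value 58+70=128
- Q1+Q9+Q10: time 5+8+2=15, value 9+70+29=108
- Q5+Q9: time 8+8=16, value 37+70=107
- Q9+Q10: time 8+2=10, value 70+29=99
- Q6+Q1+Q10: time 8+5+2=15, value 58+9+29=96
Best: 128 marks.

128 marks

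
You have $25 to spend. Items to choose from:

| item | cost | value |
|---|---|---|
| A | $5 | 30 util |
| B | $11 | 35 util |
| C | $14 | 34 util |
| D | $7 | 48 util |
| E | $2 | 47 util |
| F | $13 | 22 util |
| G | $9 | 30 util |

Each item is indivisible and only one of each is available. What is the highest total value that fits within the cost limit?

160 util

This is a 0/1 knapsack; check combinations near the capacity.
- A+B+D+E: cost 5+11+7+2=25, value 30+35+48+47=160
- A+D+E+G: cost 5+7+2+9=23, value 30+48+47+30=155
- B+D+E: cost 11+7+2=20, value 35+48+47=130
- C+D+E: cost 14+7+2=23, value 34+48+47=129
- A+D+E: cost 5+7+2=14, value 30+48+47=125
Best: 160 util.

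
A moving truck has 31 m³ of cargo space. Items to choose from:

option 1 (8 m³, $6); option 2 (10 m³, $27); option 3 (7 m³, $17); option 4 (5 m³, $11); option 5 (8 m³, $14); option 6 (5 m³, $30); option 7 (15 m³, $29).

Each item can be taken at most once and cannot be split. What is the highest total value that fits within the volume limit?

This is a 0/1 knapsack; check combinations near the capacity.
- option 2+option 3+option 5+option 6: volume 10+7+8+5=30, value 27+17+14+30=88
- option 2+option 6+option 7: volume 10+5+15=30, value 27+30+29=86
- option 2+option 3+option 4+option 6: volume 10+7+5+5=27, value 27+17+11+30=85
- option 2+option 4+option 5+option 6: volume 10+5+8+5=28, value 27+11+14+30=82
Best: $88.

$88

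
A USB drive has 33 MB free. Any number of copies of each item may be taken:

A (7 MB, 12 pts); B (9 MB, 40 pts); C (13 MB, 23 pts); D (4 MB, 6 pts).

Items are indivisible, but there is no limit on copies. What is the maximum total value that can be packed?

126 pts

Best value-per-unit is B at 40/9; filling with it alone gives 3×40 = 120.
Optimal mix: 3×B + 1×D → size 31, value 126.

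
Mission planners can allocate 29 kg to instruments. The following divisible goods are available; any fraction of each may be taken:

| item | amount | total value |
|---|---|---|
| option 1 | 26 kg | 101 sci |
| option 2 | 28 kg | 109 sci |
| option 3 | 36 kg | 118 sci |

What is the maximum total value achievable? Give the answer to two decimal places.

Take in order of value per unit:
- option 2 (109/28 per unit): all 28 → value 109, running total 109.00
- option 1 (101/26 per unit): 1 of 26 → value 1×101/26 = 3.8846, running total 112.88
Total 112.88.

112.88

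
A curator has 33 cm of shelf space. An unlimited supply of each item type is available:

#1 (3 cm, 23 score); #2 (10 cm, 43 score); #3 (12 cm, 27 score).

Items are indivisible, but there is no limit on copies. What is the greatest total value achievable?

253 score

Best value-per-unit is #1 at 23/3, and filling with it alone uses length 11×3=33. No mix of the others beats 11×23 = 253.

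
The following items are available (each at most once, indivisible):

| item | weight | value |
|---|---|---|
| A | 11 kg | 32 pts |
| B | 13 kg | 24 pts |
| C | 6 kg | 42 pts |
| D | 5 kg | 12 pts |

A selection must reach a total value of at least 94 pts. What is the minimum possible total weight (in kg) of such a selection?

Subsets with value ≥ 94, sorted by total weight:
- A+B+C: weight 30, value 98
- A+B+C+D: weight 35, value 110
Minimum weight: 30 kg.

30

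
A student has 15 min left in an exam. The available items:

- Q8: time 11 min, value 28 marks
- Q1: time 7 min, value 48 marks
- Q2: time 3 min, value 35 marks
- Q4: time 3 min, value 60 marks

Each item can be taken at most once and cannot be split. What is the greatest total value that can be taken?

143 marks

Check high-value combinations within 15 min:
- Q1+Q2+Q4: time 7+3+3=13, value 48+35+60=143
- Q1+Q4: time 7+3=10, value 48+60=108
- Q2+Q4: time 3+3=6, value 35+60=95
- Q8+Q4: time 11+3=14, value 28+60=88
- Q1+Q2: time 7+3=10, value 48+35=83
Best: 143 marks.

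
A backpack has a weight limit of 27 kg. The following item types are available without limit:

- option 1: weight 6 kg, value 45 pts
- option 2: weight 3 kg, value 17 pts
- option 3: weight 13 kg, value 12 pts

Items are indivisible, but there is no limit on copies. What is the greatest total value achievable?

Best value-per-unit is option 1 at 45/6; filling with it alone gives 4×45 = 180.
Optimal mix: 4×option 1 + 1×option 2 → weight 27, value 197.

197 pts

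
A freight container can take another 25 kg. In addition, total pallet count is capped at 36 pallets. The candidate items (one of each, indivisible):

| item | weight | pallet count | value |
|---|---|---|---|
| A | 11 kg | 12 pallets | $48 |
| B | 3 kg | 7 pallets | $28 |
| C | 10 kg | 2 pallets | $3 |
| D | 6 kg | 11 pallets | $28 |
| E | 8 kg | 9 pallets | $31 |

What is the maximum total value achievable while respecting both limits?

Feasible sets respecting both limits:
- A+B+E: weight 22, pallet count 28, value 107
- A+D+E: weight 25, pallet count 32, value 107
- A+B+D: weight 20, pallet count 30, value 104
- B+D+E: weight 17, pallet count 27, value 87
Best: $107.

$107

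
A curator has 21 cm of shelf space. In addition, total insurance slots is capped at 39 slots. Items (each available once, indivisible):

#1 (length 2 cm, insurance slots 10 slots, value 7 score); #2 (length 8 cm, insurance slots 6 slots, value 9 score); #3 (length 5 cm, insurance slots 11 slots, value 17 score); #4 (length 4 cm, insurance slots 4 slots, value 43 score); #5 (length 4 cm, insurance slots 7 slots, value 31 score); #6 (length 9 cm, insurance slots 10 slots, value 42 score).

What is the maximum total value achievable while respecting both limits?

123 score

Feasible sets respecting both limits:
- #1+#4+#5+#6: length 19, insurance slots 31, value 123
- #4+#5+#6: length 17, insurance slots 21, value 116
- #1+#3+#4+#6: length 20, insurance slots 35, value 109
Best: 123 score.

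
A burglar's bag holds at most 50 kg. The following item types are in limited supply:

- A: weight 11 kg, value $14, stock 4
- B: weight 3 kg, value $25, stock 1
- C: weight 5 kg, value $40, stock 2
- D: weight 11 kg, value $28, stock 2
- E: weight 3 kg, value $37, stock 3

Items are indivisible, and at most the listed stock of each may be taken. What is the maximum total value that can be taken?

$272

Best selections within weight 50 and stock limits:
- 1×B + 2×C + 2×D + 3×E: weight 44, value 272
- 1×A + 1×B + 2×C + 1×D + 3×E: weight 44, value 258
- 2×C + 2×D + 3×E: weight 41, value 247
- 1×A + 1×B + 1×C + 2×D + 3×E: weight 50, value 246
Best: $272.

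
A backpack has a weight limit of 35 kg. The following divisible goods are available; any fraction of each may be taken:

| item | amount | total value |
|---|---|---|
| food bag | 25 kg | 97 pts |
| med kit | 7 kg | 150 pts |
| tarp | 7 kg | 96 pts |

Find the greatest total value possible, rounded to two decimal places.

327.48

Take in order of value per unit:
- med kit (150/7 per unit): all 7 → value 150, running total 150.00
- tarp (96/7 per unit): all 7 → value 96, running total 246.00
- food bag (97/25 per unit): 21 of 25 → value 21×97/25 = 81.4800, running total 327.48
Total 327.48.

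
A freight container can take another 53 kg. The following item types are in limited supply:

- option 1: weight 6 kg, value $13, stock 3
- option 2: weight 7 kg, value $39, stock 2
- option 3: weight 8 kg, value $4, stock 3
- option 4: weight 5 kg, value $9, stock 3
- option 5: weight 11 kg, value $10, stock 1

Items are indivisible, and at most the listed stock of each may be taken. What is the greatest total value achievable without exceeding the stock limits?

Top feasible selections:
- 3×option 1 + 2×option 2 + 2×option 4 + 1×option 5: weight 53, value 145
- 3×option 1 + 2×option 2 + 3×option 4: weight 47, value 144
- 2×option 1 + 2×option 2 + 3×option 4 + 1×option 5: weight 52, value 141
- 3×option 1 + 2×option 2 + 1×option 3 + 2×option 4: weight 50, value 139
Best: $145.

$145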